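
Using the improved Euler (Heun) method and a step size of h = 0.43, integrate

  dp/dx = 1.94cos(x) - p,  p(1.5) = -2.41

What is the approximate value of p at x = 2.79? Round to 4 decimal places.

Heun: k1 = f(x_n, p_n); k2 = f(x_n + h, p_n + h·k1); p_{n+1} = p_n + (h/2)·(k1 + k2).
x=1.500000, p=-2.410000:
  k1 = f(1.500000, -2.410000) = 2.547230
  k2 = f(1.930000, -1.314691) = 0.632725
  p ← -2.410000 + (0.43/2)·(2.547230 + 0.632725) = -1.726310
x=1.930000, p=-1.726310:
  k1 = f(1.930000, -1.726310) = 1.044344
  k2 = f(2.360000, -1.277242) = -0.099756
  p ← -1.726310 + (0.43/2)·(1.044344 + (-0.099756)) = -1.523223
x=2.360000, p=-1.523223:
  k1 = f(2.360000, -1.523223) = 0.146226
  k2 = f(2.790000, -1.460346) = -0.360975
  p ← -1.523223 + (0.43/2)·(0.146226 + (-0.360975)) = -1.569394
p(2.79) ≈ -1.5694

-1.5694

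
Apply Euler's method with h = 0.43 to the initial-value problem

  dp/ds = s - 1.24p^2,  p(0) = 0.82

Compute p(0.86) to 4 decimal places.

Euler: p_{n+1} = p_n + h·f(s_n, p_n).
s=0.000000, p=0.820000: f=-0.833776 → p ← 0.820000 + 0.43·(-0.833776) = 0.461476
s=0.430000, p=0.461476: f=0.165929 → p ← 0.461476 + 0.43·0.165929 = 0.532826
p(0.86) ≈ 0.5328

0.5328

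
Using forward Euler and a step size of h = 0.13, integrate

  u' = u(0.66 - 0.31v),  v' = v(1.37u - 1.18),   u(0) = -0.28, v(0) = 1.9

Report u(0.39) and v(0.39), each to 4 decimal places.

Euler on (u,v): u_{n+1} = u_n + h·u', v_{n+1} = v_n + h·v'.
0.000000: (-0.280000, 1.900000); f=(-0.019880, -2.970840) → (-0.282584, 1.513791)
0.130000: (-0.282584, 1.513791); f=(-0.053896, -2.372323) → (-0.289591, 1.205389)
0.260000: (-0.289591, 1.205389); f=(-0.082918, -1.900584) → (-0.300370, 0.958313)
(u(0.39), v(0.39)) ≈ (-0.3004, 0.9583)

-0.3004, 0.9583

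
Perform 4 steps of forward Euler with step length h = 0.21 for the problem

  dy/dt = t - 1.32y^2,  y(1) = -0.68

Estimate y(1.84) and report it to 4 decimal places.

0.1317

Euler: y_{n+1} = y_n + h·f(t_n, y_n).
t=1.000000, y=-0.680000: f=0.389632 → y ← -0.680000 + 0.21·0.389632 = -0.598177
t=1.210000, y=-0.598177: f=0.737683 → y ← -0.598177 + 0.21·0.737683 = -0.443264
t=1.420000, y=-0.443264: f=1.160643 → y ← -0.443264 + 0.21·1.160643 = -0.199529
t=1.630000, y=-0.199529: f=1.577448 → y ← -0.199529 + 0.21·1.577448 = 0.131735
y(1.84) ≈ 0.1317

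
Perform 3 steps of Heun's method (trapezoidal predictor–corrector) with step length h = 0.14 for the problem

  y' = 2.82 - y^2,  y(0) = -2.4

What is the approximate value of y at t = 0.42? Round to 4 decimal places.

-7.7582

Heun: k1 = f(t_n, y_n); k2 = f(t_n + h, y_n + h·k1); y_{n+1} = y_n + (h/2)·(k1 + k2).
t=0.000000, y=-2.400000:
  k1 = f(0.000000, -2.400000) = -2.940000
  k2 = f(0.140000, -2.811600) = -5.085095
  y ← -2.400000 + (0.14/2)·(-2.940000 + (-5.085095)) = -2.961757
t=0.140000, y=-2.961757:
  k1 = f(0.140000, -2.961757) = -5.952002
  k2 = f(0.280000, -3.795037) = -11.582305
  y ← -2.961757 + (0.14/2)·(-5.952002 + (-11.582305)) = -4.189158
t=0.280000, y=-4.189158:
  k1 = f(0.280000, -4.189158) = -14.729046
  k2 = f(0.420000, -6.251225) = -36.257809
  y ← -4.189158 + (0.14/2)·(-14.729046 + (-36.257809)) = -7.758238
y(0.42) ≈ -7.7582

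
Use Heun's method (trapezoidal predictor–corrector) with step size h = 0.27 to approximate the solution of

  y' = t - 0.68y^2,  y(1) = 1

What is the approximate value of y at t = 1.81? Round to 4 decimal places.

1.3752

Heun: k1 = f(t_n, y_n); k2 = f(t_n + h, y_n + h·k1); y_{n+1} = y_n + (h/2)·(k1 + k2).
t=1.000000, y=1.000000:
  k1 = f(1.000000, 1.000000) = 0.320000
  k2 = f(1.270000, 1.086400) = 0.467420
  y ← 1.000000 + (0.27/2)·(0.320000 + 0.467420) = 1.106302
t=1.270000, y=1.106302:
  k1 = f(1.270000, 1.106302) = 0.437746
  k2 = f(1.540000, 1.224493) = 0.520419
  y ← 1.106302 + (0.27/2)·(0.437746 + 0.520419) = 1.235654
t=1.540000, y=1.235654:
  k1 = f(1.540000, 1.235654) = 0.501748
  k2 = f(1.810000, 1.371126) = 0.531609
  y ← 1.235654 + (0.27/2)·(0.501748 + 0.531609) = 1.375157
y(1.81) ≈ 1.3752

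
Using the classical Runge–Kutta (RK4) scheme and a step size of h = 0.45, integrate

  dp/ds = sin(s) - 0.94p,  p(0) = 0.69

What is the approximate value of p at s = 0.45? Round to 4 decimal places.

RK4: k1 = f(s_n, p_n); k2 = f(s_n + h/2, p_n + (h/2)·k1); k3 = f(s_n + h/2, p_n + (h/2)·k2); k4 = f(s_n + h, p_n + h·k3); p_{n+1} = p_n + (h/6)·(k1 + 2k2 + 2k3 + k4).
s=0.000000, p=0.690000:
  k1 = f(0.000000, 0.690000) = -0.648600
  k2 = f(0.225000, 0.544065) = -0.288315
  k3 = f(0.225000, 0.625129) = -0.364515
  k4 = f(0.450000, 0.525968) = -0.059445
  p ← 0.690000 + (0.45/6)·(k1 + 2k2 + 2k3 + k4) = 0.538972
p(0.45) ≈ 0.5390

0.5390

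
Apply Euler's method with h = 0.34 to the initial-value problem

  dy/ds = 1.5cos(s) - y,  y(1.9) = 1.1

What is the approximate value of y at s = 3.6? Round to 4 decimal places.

Euler: y_{n+1} = y_n + h·f(s_n, y_n).
s=1.900000, y=1.100000: f=-1.584934 → y ← 1.100000 + 0.34·(-1.584934) = 0.561122
s=2.240000, y=0.561122: f=-1.491665 → y ← 0.561122 + 0.34·(-1.491665) = 0.053956
s=2.580000, y=0.053956: f=-1.323568 → y ← 0.053956 + 0.34·(-1.323568) = -0.396057
s=2.920000, y=-0.396057: f=-1.067266 → y ← -0.396057 + 0.34·(-1.067266) = -0.758927
s=3.260000, y=-0.758927: f=-0.730570 → y ← -0.758927 + 0.34·(-0.730570) = -1.007321
y(3.6) ≈ -1.0073

-1.0073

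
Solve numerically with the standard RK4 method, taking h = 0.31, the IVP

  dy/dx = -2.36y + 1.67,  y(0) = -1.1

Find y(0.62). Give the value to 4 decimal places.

0.2865

RK4: k1 = f(x_n, y_n); k2 = f(x_n + h/2, y_n + (h/2)·k1); k3 = f(x_n + h/2, y_n + (h/2)·k2); k4 = f(x_n + h, y_n + h·k3); y_{n+1} = y_n + (h/6)·(k1 + 2k2 + 2k3 + k4).
x=0.000000, y=-1.100000:
  k1 = f(0.000000, -1.100000) = 4.266000
  k2 = f(0.155000, -0.438770) = 2.705497
  k3 = f(0.155000, -0.680648) = 3.276329
  k4 = f(0.310000, -0.084338) = 1.869038
  y ← -1.100000 + (0.31/6)·(k1 + 2k2 + 2k3 + k4) = -0.164901
x=0.310000, y=-0.164901:
  k1 = f(0.310000, -0.164901) = 2.059166
  k2 = f(0.465000, 0.154270) = 1.305923
  k3 = f(0.465000, 0.037517) = 1.581460
  k4 = f(0.620000, 0.325351) = 0.902171
  y ← -0.164901 + (0.31/6)·(k1 + 2k2 + 2k3 + k4) = 0.286464
y(0.62) ≈ 0.2865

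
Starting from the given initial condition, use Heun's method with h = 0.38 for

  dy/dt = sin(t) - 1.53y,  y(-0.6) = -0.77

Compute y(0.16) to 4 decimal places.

Heun: k1 = f(t_n, y_n); k2 = f(t_n + h, y_n + h·k1); y_{n+1} = y_n + (h/2)·(k1 + k2).
t=-0.600000, y=-0.770000:
  k1 = f(-0.600000, -0.770000) = 0.613458
  k2 = f(-0.220000, -0.536886) = 0.603206
  y ← -0.770000 + (0.38/2)·(0.613458 + 0.603206) = -0.538834
t=-0.220000, y=-0.538834:
  k1 = f(-0.220000, -0.538834) = 0.606186
  k2 = f(0.160000, -0.308483) = 0.631297
  y ← -0.538834 + (0.38/2)·(0.606186 + 0.631297) = -0.303712
y(0.16) ≈ -0.3037

-0.3037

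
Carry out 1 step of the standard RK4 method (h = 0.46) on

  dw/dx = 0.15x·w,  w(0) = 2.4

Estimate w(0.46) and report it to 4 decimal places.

RK4: k1 = f(x_n, w_n); k2 = f(x_n + h/2, w_n + (h/2)·k1); k3 = f(x_n + h/2, w_n + (h/2)·k2); k4 = f(x_n + h, w_n + h·k3); w_{n+1} = w_n + (h/6)·(k1 + 2k2 + 2k3 + k4).
x=0.000000, w=2.400000:
  k1 = f(0.000000, 2.400000) = 0.000000
  k2 = f(0.230000, 2.400000) = 0.082800
  k3 = f(0.230000, 2.419044) = 0.083457
  k4 = f(0.460000, 2.438390) = 0.168249
  w ← 2.400000 + (0.46/6)·(k1 + 2k2 + 2k3 + k4) = 2.438392
w(0.46) ≈ 2.4384

2.4384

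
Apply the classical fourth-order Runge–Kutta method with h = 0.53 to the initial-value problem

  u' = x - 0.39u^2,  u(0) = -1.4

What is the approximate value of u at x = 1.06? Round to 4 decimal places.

RK4: k1 = f(x_n, u_n); k2 = f(x_n + h/2, u_n + (h/2)·k1); k3 = f(x_n + h/2, u_n + (h/2)·k2); k4 = f(x_n + h, u_n + h·k3); u_{n+1} = u_n + (h/6)·(k1 + 2k2 + 2k3 + k4).
x=0.000000, u=-1.400000:
  k1 = f(0.000000, -1.400000) = -0.764400
  k2 = f(0.265000, -1.602566) = -0.736605
  k3 = f(0.265000, -1.595200) = -0.727419
  k4 = f(0.530000, -1.785532) = -0.713369
  u ← -1.400000 + (0.53/6)·(k1 + 2k2 + 2k3 + k4) = -1.789180
x=0.530000, u=-1.789180:
  k1 = f(0.530000, -1.789180) = -0.718455
  k2 = f(0.795000, -1.979571) = -0.733294
  k3 = f(0.795000, -1.983503) = -0.739371
  k4 = f(1.060000, -2.181047) = -0.795217
  u ← -1.789180 + (0.53/6)·(k1 + 2k2 + 2k3 + k4) = -2.183059
u(1.06) ≈ -2.1831

-2.1831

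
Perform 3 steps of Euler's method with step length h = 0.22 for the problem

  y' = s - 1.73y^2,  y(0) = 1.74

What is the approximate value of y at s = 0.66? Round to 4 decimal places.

Euler: y_{n+1} = y_n + h·f(s_n, y_n).
s=0.000000, y=1.740000: f=-5.237748 → y ← 1.740000 + 0.22·(-5.237748) = 0.587695
s=0.220000, y=0.587695: f=-0.377518 → y ← 0.587695 + 0.22·(-0.377518) = 0.504642
s=0.440000, y=0.504642: f=-0.000567 → y ← 0.504642 + 0.22·(-0.000567) = 0.504517
y(0.66) ≈ 0.5045

0.5045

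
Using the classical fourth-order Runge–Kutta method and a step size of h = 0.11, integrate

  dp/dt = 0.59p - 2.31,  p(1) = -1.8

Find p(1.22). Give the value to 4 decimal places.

RK4: k1 = f(t_n, p_n); k2 = f(t_n + h/2, p_n + (h/2)·k1); k3 = f(t_n + h/2, p_n + (h/2)·k2); k4 = f(t_n + h, p_n + h·k3); p_{n+1} = p_n + (h/6)·(k1 + 2k2 + 2k3 + k4).
t=1.000000, p=-1.800000:
  k1 = f(1.000000, -1.800000) = -3.372000
  k2 = f(1.055000, -1.985460) = -3.481421
  k3 = f(1.055000, -1.991478) = -3.484972
  k4 = f(1.110000, -2.183347) = -3.598175
  p ← -1.800000 + (0.11/6)·(k1 + 2k2 + 2k3 + k4) = -2.183221
t=1.110000, p=-2.183221:
  k1 = f(1.110000, -2.183221) = -3.598100
  k2 = f(1.165000, -2.381116) = -3.714859
  k3 = f(1.165000, -2.387538) = -3.718648
  k4 = f(1.220000, -2.592272) = -3.839441
  p ← -2.183221 + (0.11/6)·(k1 + 2k2 + 2k3 + k4) = -2.592138
p(1.22) ≈ -2.5921

-2.5921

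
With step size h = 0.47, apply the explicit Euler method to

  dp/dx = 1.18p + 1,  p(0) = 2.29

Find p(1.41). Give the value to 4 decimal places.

Euler: p_{n+1} = p_n + h·f(x_n, p_n).
x=0.000000, p=2.290000: f=3.702200 → p ← 2.290000 + 0.47·3.702200 = 4.030034
x=0.470000, p=4.030034: f=5.755440 → p ← 4.030034 + 0.47·5.755440 = 6.735091
x=0.940000, p=6.735091: f=8.947407 → p ← 6.735091 + 0.47·8.947407 = 10.940372
p(1.41) ≈ 10.9404

10.9404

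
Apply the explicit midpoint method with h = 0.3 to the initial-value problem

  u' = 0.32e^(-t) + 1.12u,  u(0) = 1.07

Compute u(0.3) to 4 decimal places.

Midpoint: k1 = f(t_n, u_n); k2 = f(t_n + h/2, u_n + (h/2)·k1); u_{n+1} = u_n + h·k2.
t=0.000000, u=1.070000:
  k1 = f(0.000000, 1.070000) = 1.518400
  k2 = f(0.150000, 1.297760) = 1.728918
  u ← 1.070000 + 0.3·1.728918 = 1.588675
u(0.3) ≈ 1.5887

1.5887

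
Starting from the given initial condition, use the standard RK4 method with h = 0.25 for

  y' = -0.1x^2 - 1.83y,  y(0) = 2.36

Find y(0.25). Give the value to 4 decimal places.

RK4: k1 = f(x_n, y_n); k2 = f(x_n + h/2, y_n + (h/2)·k1); k3 = f(x_n + h/2, y_n + (h/2)·k2); k4 = f(x_n + h, y_n + h·k3); y_{n+1} = y_n + (h/6)·(k1 + 2k2 + 2k3 + k4).
x=0.000000, y=2.360000:
  k1 = f(0.000000, 2.360000) = -4.318800
  k2 = f(0.125000, 1.820150) = -3.332437
  k3 = f(0.125000, 1.943445) = -3.558068
  k4 = f(0.250000, 1.470483) = -2.697234
  y ← 2.360000 + (0.25/6)·(k1 + 2k2 + 2k3 + k4) = 1.493457
y(0.25) ≈ 1.4935

1.4935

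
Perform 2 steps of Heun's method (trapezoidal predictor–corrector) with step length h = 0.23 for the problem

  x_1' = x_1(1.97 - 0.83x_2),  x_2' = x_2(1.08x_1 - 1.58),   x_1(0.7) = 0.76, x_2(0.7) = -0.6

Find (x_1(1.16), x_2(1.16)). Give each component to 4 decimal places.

Heun on (x_1,x_2): k1 = f(t_n, state_n); k2 = f(t_n + h, state_n + h·k1); state_{n+1} = state_n + (h/2)·(k1 + k2).
0.700000: (0.760000, -0.600000)
  k1 = (1.875680, 0.455520)
  predictor → (1.191406, -0.495230)
  k2 = (2.836788, 0.145242)
  → (1.301934, -0.530912)
0.930000: (1.301934, -0.530912)
  k1 = (3.138516, 0.092332)
  predictor → (2.023793, -0.509676)
  k2 = (4.842999, -0.308709)
  → (2.219808, -0.555796)
(x_1(1.16), x_2(1.16)) ≈ (2.2198, -0.5558)

2.2198, -0.5558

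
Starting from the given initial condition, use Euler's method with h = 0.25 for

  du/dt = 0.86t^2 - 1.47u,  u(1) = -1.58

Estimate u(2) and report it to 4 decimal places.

Euler: u_{n+1} = u_n + h·f(t_n, u_n).
t=1.000000, u=-1.580000: f=3.182600 → u ← -1.580000 + 0.25·3.182600 = -0.784350
t=1.250000, u=-0.784350: f=2.496745 → u ← -0.784350 + 0.25·2.496745 = -0.160164
t=1.500000, u=-0.160164: f=2.170441 → u ← -0.160164 + 0.25·2.170441 = 0.382446
t=1.750000, u=0.382446: f=2.071554 → u ← 0.382446 + 0.25·2.071554 = 0.900335
u(2) ≈ 0.9003

0.9003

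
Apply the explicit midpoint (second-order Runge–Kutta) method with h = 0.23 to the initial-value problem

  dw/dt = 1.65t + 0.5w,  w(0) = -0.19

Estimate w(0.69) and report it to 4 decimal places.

0.1675

Midpoint: k1 = f(t_n, w_n); k2 = f(t_n + h/2, w_n + (h/2)·k1); w_{n+1} = w_n + h·k2.
t=0.000000, w=-0.190000:
  k1 = f(0.000000, -0.190000) = -0.095000
  k2 = f(0.115000, -0.200925) = 0.089288
  w ← -0.190000 + 0.23·0.089288 = -0.169464
t=0.230000, w=-0.169464:
  k1 = f(0.230000, -0.169464) = 0.294768
  k2 = f(0.345000, -0.135566) = 0.501467
  w ← -0.169464 + 0.23·0.501467 = -0.054126
t=0.460000, w=-0.054126:
  k1 = f(0.460000, -0.054126) = 0.731937
  k2 = f(0.575000, 0.030046) = 0.963773
  w ← -0.054126 + 0.23·0.963773 = 0.167541
w(0.69) ≈ 0.1675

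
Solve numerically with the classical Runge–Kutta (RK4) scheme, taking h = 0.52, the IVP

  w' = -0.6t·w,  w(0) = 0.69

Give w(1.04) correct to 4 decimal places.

0.4988

RK4: k1 = f(t_n, w_n); k2 = f(t_n + h/2, w_n + (h/2)·k1); k3 = f(t_n + h/2, w_n + (h/2)·k2); k4 = f(t_n + h, w_n + h·k3); w_{n+1} = w_n + (h/6)·(k1 + 2k2 + 2k3 + k4).
t=0.000000, w=0.690000:
  k1 = f(0.000000, 0.690000) = 0.000000
  k2 = f(0.260000, 0.690000) = -0.107640
  k3 = f(0.260000, 0.662014) = -0.103274
  k4 = f(0.520000, 0.636297) = -0.198525
  w ← 0.690000 + (0.52/6)·(k1 + 2k2 + 2k3 + k4) = 0.636236
t=0.520000, w=0.636236:
  k1 = f(0.520000, 0.636236) = -0.198506
  k2 = f(0.780000, 0.584625) = -0.273604
  k3 = f(0.780000, 0.565099) = -0.264466
  k4 = f(1.040000, 0.498714) = -0.311197
  w ← 0.636236 + (0.52/6)·(k1 + 2k2 + 2k3 + k4) = 0.498796
w(1.04) ≈ 0.4988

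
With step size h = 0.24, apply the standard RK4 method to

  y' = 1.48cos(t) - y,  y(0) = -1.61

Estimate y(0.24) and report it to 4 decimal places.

-0.9539

RK4: k1 = f(t_n, y_n); k2 = f(t_n + h/2, y_n + (h/2)·k1); k3 = f(t_n + h/2, y_n + (h/2)·k2); k4 = f(t_n + h, y_n + h·k3); y_{n+1} = y_n + (h/6)·(k1 + 2k2 + 2k3 + k4).
t=0.000000, y=-1.610000:
  k1 = f(0.000000, -1.610000) = 3.090000
  k2 = f(0.120000, -1.239200) = 2.708557
  k3 = f(0.120000, -1.284973) = 2.754330
  k4 = f(0.240000, -0.948961) = 2.386541
  y ← -1.610000 + (0.24/6)·(k1 + 2k2 + 2k3 + k4) = -0.953907
y(0.24) ≈ -0.9539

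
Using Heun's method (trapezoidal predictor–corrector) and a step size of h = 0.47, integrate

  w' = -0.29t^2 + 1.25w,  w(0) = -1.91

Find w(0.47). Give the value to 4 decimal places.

-3.3768

Heun: k1 = f(t_n, w_n); k2 = f(t_n + h, w_n + h·k1); w_{n+1} = w_n + (h/2)·(k1 + k2).
t=0.000000, w=-1.910000:
  k1 = f(0.000000, -1.910000) = -2.387500
  k2 = f(0.470000, -3.032125) = -3.854217
  w ← -1.910000 + (0.47/2)·(-2.387500 + (-3.854217)) = -3.376804
w(0.47) ≈ -3.3768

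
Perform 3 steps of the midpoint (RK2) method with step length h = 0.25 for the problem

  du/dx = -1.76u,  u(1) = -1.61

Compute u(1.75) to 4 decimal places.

Midpoint: k1 = f(x_n, u_n); k2 = f(x_n + h/2, u_n + (h/2)·k1); u_{n+1} = u_n + h·k2.
x=1.000000, u=-1.610000:
  k1 = f(1.000000, -1.610000) = 2.833600
  k2 = f(1.125000, -1.255800) = 2.210208
  u ← -1.610000 + 0.25·2.210208 = -1.057448
x=1.250000, u=-1.057448:
  k1 = f(1.250000, -1.057448) = 1.861108
  k2 = f(1.375000, -0.824809) = 1.451665
  u ← -1.057448 + 0.25·1.451665 = -0.694532
x=1.500000, u=-0.694532:
  k1 = f(1.500000, -0.694532) = 1.222376
  k2 = f(1.625000, -0.541735) = 0.953453
  u ← -0.694532 + 0.25·0.953453 = -0.456169
u(1.75) ≈ -0.4562

-0.4562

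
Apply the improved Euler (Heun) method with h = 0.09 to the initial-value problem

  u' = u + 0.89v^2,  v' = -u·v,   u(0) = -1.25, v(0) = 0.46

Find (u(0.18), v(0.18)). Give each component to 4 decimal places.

-1.4495, 0.5860

Heun on (u,v): k1 = f(s_n, state_n); k2 = f(s_n + h, state_n + h·k1); state_{n+1} = state_n + (h/2)·(k1 + k2).
0.000000: (-1.250000, 0.460000)
  k1 = (-1.061676, 0.575000)
  predictor → (-1.345551, 0.511750)
  k2 = (-1.112470, 0.688586)
  → (-1.347837, 0.516861)
0.090000: (-1.347837, 0.516861)
  k1 = (-1.110077, 0.696645)
  predictor → (-1.447744, 0.579559)
  k2 = (-1.148802, 0.839053)
  → (-1.449486, 0.585968)
(u(0.18), v(0.18)) ≈ (-1.4495, 0.5860)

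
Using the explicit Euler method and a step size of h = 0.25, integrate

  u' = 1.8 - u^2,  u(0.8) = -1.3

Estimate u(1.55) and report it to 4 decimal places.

-1.1539

Euler: u_{n+1} = u_n + h·f(x_n, u_n).
x=0.800000, u=-1.300000: f=0.110000 → u ← -1.300000 + 0.25·0.110000 = -1.272500
x=1.050000, u=-1.272500: f=0.180744 → u ← -1.272500 + 0.25·0.180744 = -1.227314
x=1.300000, u=-1.227314: f=0.293700 → u ← -1.227314 + 0.25·0.293700 = -1.153889
u(1.55) ≈ -1.1539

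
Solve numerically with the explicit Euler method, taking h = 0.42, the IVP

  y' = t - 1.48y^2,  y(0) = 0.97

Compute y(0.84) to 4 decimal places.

Euler: y_{n+1} = y_n + h·f(t_n, y_n).
t=0.000000, y=0.970000: f=-1.392532 → y ← 0.970000 + 0.42·(-1.392532) = 0.385137
t=0.420000, y=0.385137: f=0.200471 → y ← 0.385137 + 0.42·0.200471 = 0.469335
y(0.84) ≈ 0.4693

0.4693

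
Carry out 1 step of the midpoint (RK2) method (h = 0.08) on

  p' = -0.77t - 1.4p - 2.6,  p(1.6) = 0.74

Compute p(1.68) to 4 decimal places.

Midpoint: k1 = f(t_n, p_n); k2 = f(t_n + h/2, p_n + (h/2)·k1); p_{n+1} = p_n + h·k2.
t=1.600000, p=0.740000:
  k1 = f(1.600000, 0.740000) = -4.868000
  k2 = f(1.640000, 0.545280) = -4.626192
  p ← 0.740000 + 0.08·(-4.626192) = 0.369905
p(1.68) ≈ 0.3699

0.3699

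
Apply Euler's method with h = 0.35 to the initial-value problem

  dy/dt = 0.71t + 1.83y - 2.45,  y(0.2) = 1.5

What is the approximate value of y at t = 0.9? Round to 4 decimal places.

Euler: y_{n+1} = y_n + h·f(t_n, y_n).
t=0.200000, y=1.500000: f=0.437000 → y ← 1.500000 + 0.35·0.437000 = 1.652950
t=0.550000, y=1.652950: f=0.965398 → y ← 1.652950 + 0.35·0.965398 = 1.990839
y(0.9) ≈ 1.9908

1.9908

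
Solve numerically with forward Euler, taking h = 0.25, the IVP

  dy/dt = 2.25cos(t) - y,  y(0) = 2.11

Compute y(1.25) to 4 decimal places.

1.7989

Euler: y_{n+1} = y_n + h·f(t_n, y_n).
t=0.000000, y=2.110000: f=0.140000 → y ← 2.110000 + 0.25·0.140000 = 2.145000
t=0.250000, y=2.145000: f=0.035053 → y ← 2.145000 + 0.25·0.035053 = 2.153763
t=0.500000, y=2.153763: f=-0.179202 → y ← 2.153763 + 0.25·(-0.179202) = 2.108963
t=0.750000, y=2.108963: f=-0.462663 → y ← 2.108963 + 0.25·(-0.462663) = 1.993297
t=1.000000, y=1.993297: f=-0.777617 → y ← 1.993297 + 0.25·(-0.777617) = 1.798893
y(1.25) ≈ 1.7989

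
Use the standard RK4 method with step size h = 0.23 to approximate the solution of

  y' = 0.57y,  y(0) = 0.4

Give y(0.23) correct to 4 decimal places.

0.4560

RK4: k1 = f(x_n, y_n); k2 = f(x_n + h/2, y_n + (h/2)·k1); k3 = f(x_n + h/2, y_n + (h/2)·k2); k4 = f(x_n + h, y_n + h·k3); y_{n+1} = y_n + (h/6)·(k1 + 2k2 + 2k3 + k4).
x=0.000000, y=0.400000:
  k1 = f(0.000000, 0.400000) = 0.228000
  k2 = f(0.115000, 0.426220) = 0.242945
  k3 = f(0.115000, 0.427939) = 0.243925
  k4 = f(0.230000, 0.456103) = 0.259979
  y ← 0.400000 + (0.23/6)·(k1 + 2k2 + 2k3 + k4) = 0.456033
y(0.23) ≈ 0.4560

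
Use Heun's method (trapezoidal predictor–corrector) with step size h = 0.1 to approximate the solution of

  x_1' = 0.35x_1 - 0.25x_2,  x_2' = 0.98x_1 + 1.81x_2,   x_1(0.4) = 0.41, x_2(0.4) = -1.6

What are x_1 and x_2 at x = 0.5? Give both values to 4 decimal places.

Heun on (x_1,x_2): k1 = f(x_n, state_n); k2 = f(x_n + h, state_n + h·k1); state_{n+1} = state_n + (h/2)·(k1 + k2).
0.400000: (0.410000, -1.600000)
  k1 = (0.543500, -2.494200)
  predictor → (0.464350, -1.849420)
  k2 = (0.624877, -2.892387)
  → (0.468419, -1.869329)
(x_1(0.5), x_2(0.5)) ≈ (0.4684, -1.8693)

0.4684, -1.8693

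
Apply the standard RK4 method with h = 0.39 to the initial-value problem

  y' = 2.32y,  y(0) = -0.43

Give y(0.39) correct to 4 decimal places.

RK4: k1 = f(x_n, y_n); k2 = f(x_n + h/2, y_n + (h/2)·k1); k3 = f(x_n + h/2, y_n + (h/2)·k2); k4 = f(x_n + h, y_n + h·k3); y_{n+1} = y_n + (h/6)·(k1 + 2k2 + 2k3 + k4).
x=0.000000, y=-0.430000:
  k1 = f(0.000000, -0.430000) = -0.997600
  k2 = f(0.195000, -0.624532) = -1.448914
  k3 = f(0.195000, -0.712538) = -1.653089
  k4 = f(0.390000, -1.074705) = -2.493315
  y ← -0.430000 + (0.39/6)·(k1 + 2k2 + 2k3 + k4) = -1.060170
y(0.39) ≈ -1.0602

-1.0602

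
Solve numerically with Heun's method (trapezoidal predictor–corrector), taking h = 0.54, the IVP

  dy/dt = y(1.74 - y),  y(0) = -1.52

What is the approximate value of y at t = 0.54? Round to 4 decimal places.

-9.5824

Heun: k1 = f(t_n, y_n); k2 = f(t_n + h, y_n + h·k1); y_{n+1} = y_n + (h/2)·(k1 + k2).
t=0.000000, y=-1.520000:
  k1 = f(0.000000, -1.520000) = -4.955200
  k2 = f(0.540000, -4.195808) = -24.905511
  y ← -1.520000 + (0.54/2)·(-4.955200 + (-24.905511)) = -9.582392
y(0.54) ≈ -9.5824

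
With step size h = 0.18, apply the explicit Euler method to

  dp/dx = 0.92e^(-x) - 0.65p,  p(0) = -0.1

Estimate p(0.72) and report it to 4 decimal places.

0.3596

Euler: p_{n+1} = p_n + h·f(x_n, p_n).
x=0.000000, p=-0.100000: f=0.985000 → p ← -0.100000 + 0.18·0.985000 = 0.077300
x=0.180000, p=0.077300: f=0.718204 → p ← 0.077300 + 0.18·0.718204 = 0.206577
x=0.360000, p=0.206577: f=0.507587 → p ← 0.206577 + 0.18·0.507587 = 0.297942
x=0.540000, p=0.297942: f=0.342466 → p ← 0.297942 + 0.18·0.342466 = 0.359586
p(0.72) ≈ 0.3596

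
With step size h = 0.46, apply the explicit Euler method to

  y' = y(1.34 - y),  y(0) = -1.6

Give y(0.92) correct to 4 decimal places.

Euler: y_{n+1} = y_n + h·f(t_n, y_n).
t=0.000000, y=-1.600000: f=-4.704000 → y ← -1.600000 + 0.46·(-4.704000) = -3.763840
t=0.460000, y=-3.763840: f=-19.210037 → y ← -3.763840 + 0.46·(-19.210037) = -12.600457
y(0.92) ≈ -12.6005

-12.6005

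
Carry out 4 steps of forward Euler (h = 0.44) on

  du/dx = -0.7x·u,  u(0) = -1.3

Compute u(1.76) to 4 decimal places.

-0.4862

Euler: u_{n+1} = u_n + h·f(x_n, u_n).
x=0.000000, u=-1.300000: f=0.000000 → u ← -1.300000 + 0.44·0.000000 = -1.300000
x=0.440000, u=-1.300000: f=0.400400 → u ← -1.300000 + 0.44·0.400400 = -1.123824
x=0.880000, u=-1.123824: f=0.692276 → u ← -1.123824 + 0.44·0.692276 = -0.819223
x=1.320000, u=-0.819223: f=0.756962 → u ← -0.819223 + 0.44·0.756962 = -0.486160
u(1.76) ≈ -0.4862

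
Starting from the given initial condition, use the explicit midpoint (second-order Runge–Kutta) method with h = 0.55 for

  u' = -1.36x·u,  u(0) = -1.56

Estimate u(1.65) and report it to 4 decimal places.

Midpoint: k1 = f(x_n, u_n); k2 = f(x_n + h/2, u_n + (h/2)·k1); u_{n+1} = u_n + h·k2.
x=0.000000, u=-1.560000:
  k1 = f(0.000000, -1.560000) = 0.000000
  k2 = f(0.275000, -1.560000) = 0.583440
  u ← -1.560000 + 0.55·0.583440 = -1.239108
x=0.550000, u=-1.239108:
  k1 = f(0.550000, -1.239108) = 0.926853
  k2 = f(0.825000, -0.984223) = 1.104299
  u ← -1.239108 + 0.55·1.104299 = -0.631744
x=1.100000, u=-0.631744:
  k1 = f(1.100000, -0.631744) = 0.945089
  k2 = f(1.375000, -0.371844) = 0.695349
  u ← -0.631744 + 0.55·0.695349 = -0.249302
u(1.65) ≈ -0.2493

-0.2493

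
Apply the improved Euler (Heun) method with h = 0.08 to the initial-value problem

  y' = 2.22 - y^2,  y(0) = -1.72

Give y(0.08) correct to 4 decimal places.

-1.7873

Heun: k1 = f(x_n, y_n); k2 = f(x_n + h, y_n + h·k1); y_{n+1} = y_n + (h/2)·(k1 + k2).
x=0.000000, y=-1.720000:
  k1 = f(0.000000, -1.720000) = -0.738400
  k2 = f(0.080000, -1.779072) = -0.945097
  y ← -1.720000 + (0.08/2)·(-0.738400 + (-0.945097)) = -1.787340
y(0.08) ≈ -1.7873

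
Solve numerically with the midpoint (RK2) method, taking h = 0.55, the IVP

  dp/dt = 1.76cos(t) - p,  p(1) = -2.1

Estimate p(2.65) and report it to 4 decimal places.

Midpoint: k1 = f(t_n, p_n); k2 = f(t_n + h/2, p_n + (h/2)·k1); p_{n+1} = p_n + h·k2.
t=1.000000, p=-2.100000:
  k1 = f(1.000000, -2.100000) = 3.050932
  k2 = f(1.275000, -1.260994) = 1.774037
  p ← -2.100000 + 0.55·1.774037 = -1.124280
t=1.550000, p=-1.124280:
  k1 = f(1.550000, -1.124280) = 1.160879
  k2 = f(1.825000, -0.805038) = 0.362443
  p ← -1.124280 + 0.55·0.362443 = -0.924936
t=2.100000, p=-0.924936:
  k1 = f(2.100000, -0.924936) = 0.036407
  k2 = f(2.375000, -0.914924) = -0.352766
  p ← -0.924936 + 0.55·(-0.352766) = -1.118958
p(2.65) ≈ -1.1190

-1.1190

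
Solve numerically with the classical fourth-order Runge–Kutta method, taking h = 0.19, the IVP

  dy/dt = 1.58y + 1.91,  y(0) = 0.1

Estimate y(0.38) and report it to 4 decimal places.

RK4: k1 = f(t_n, y_n); k2 = f(t_n + h/2, y_n + (h/2)·k1); k3 = f(t_n + h/2, y_n + (h/2)·k2); k4 = f(t_n + h, y_n + h·k3); y_{n+1} = y_n + (h/6)·(k1 + 2k2 + 2k3 + k4).
t=0.000000, y=0.100000:
  k1 = f(0.000000, 0.100000) = 2.068000
  k2 = f(0.095000, 0.296460) = 2.378407
  k3 = f(0.095000, 0.325949) = 2.424999
  k4 = f(0.190000, 0.560750) = 2.795985
  y ← 0.100000 + (0.19/6)·(k1 + 2k2 + 2k3 + k4) = 0.558242
t=0.190000, y=0.558242:
  k1 = f(0.190000, 0.558242) = 2.792022
  k2 = f(0.285000, 0.823484) = 3.211105
  k3 = f(0.285000, 0.863297) = 3.274009
  k4 = f(0.380000, 1.180304) = 3.774880
  y ← 0.558242 + (0.19/6)·(k1 + 2k2 + 2k3 + k4) = 1.176918
y(0.38) ≈ 1.1769

1.1769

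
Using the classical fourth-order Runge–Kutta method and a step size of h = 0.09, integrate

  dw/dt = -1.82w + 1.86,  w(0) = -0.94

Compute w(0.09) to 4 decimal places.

-0.6436

RK4: k1 = f(t_n, w_n); k2 = f(t_n + h/2, w_n + (h/2)·k1); k3 = f(t_n + h/2, w_n + (h/2)·k2); k4 = f(t_n + h, w_n + h·k3); w_{n+1} = w_n + (h/6)·(k1 + 2k2 + 2k3 + k4).
t=0.000000, w=-0.940000:
  k1 = f(0.000000, -0.940000) = 3.570800
  k2 = f(0.045000, -0.779314) = 3.278351
  k3 = f(0.045000, -0.792474) = 3.302303
  k4 = f(0.090000, -0.642793) = 3.029883
  w ← -0.940000 + (0.09/6)·(k1 + 2k2 + 2k3 + k4) = -0.643570
w(0.09) ≈ -0.6436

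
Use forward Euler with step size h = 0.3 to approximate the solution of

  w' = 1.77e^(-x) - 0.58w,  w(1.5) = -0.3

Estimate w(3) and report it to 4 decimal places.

Euler: w_{n+1} = w_n + h·f(x_n, w_n).
x=1.500000, w=-0.300000: f=0.568940 → w ← -0.300000 + 0.3·0.568940 = -0.129318
x=1.800000, w=-0.129318: f=0.367583 → w ← -0.129318 + 0.3·0.367583 = -0.019043
x=2.100000, w=-0.019043: f=0.227793 → w ← -0.019043 + 0.3·0.227793 = 0.049295
x=2.400000, w=0.049295: f=0.131980 → w ← 0.049295 + 0.3·0.131980 = 0.088889
x=2.700000, w=0.088889: f=0.067398 → w ← 0.088889 + 0.3·0.067398 = 0.109108
w(3) ≈ 0.1091

0.1091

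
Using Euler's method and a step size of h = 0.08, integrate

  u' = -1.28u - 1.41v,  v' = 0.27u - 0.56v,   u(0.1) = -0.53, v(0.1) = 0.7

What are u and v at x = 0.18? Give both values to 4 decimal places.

Euler on (u,v): u_{n+1} = u_n + h·u', v_{n+1} = v_n + h·v'.
0.100000: (-0.530000, 0.700000); f=(-0.308600, -0.535100) → (-0.554688, 0.657192)
(u(0.18), v(0.18)) ≈ (-0.5547, 0.6572)

-0.5547, 0.6572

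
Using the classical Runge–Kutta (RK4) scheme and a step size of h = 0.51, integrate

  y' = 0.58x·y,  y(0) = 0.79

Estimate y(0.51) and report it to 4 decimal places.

RK4: k1 = f(x_n, y_n); k2 = f(x_n + h/2, y_n + (h/2)·k1); k3 = f(x_n + h/2, y_n + (h/2)·k2); k4 = f(x_n + h, y_n + h·k3); y_{n+1} = y_n + (h/6)·(k1 + 2k2 + 2k3 + k4).
x=0.000000, y=0.790000:
  k1 = f(0.000000, 0.790000) = 0.000000
  k2 = f(0.255000, 0.790000) = 0.116841
  k3 = f(0.255000, 0.819794) = 0.121248
  k4 = f(0.510000, 0.851836) = 0.251973
  y ← 0.790000 + (0.51/6)·(k1 + 2k2 + 2k3 + k4) = 0.851893
y(0.51) ≈ 0.8519

0.8519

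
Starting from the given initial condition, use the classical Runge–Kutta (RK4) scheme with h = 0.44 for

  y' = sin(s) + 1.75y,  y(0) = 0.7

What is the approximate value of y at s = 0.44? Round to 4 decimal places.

1.6347

RK4: k1 = f(s_n, y_n); k2 = f(s_n + h/2, y_n + (h/2)·k1); k3 = f(s_n + h/2, y_n + (h/2)·k2); k4 = f(s_n + h, y_n + h·k3); y_{n+1} = y_n + (h/6)·(k1 + 2k2 + 2k3 + k4).
s=0.000000, y=0.700000:
  k1 = f(0.000000, 0.700000) = 1.225000
  k2 = f(0.220000, 0.969500) = 1.914855
  k3 = f(0.220000, 1.121268) = 2.180449
  k4 = f(0.440000, 1.659397) = 3.329885
  y ← 0.700000 + (0.44/6)·(k1 + 2k2 + 2k3 + k4) = 1.634669
y(0.44) ≈ 1.6347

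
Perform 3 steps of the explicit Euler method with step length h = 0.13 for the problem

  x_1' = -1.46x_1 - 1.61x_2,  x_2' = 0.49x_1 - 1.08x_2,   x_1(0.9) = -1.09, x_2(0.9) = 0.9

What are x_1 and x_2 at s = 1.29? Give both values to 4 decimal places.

Euler on (x_1,x_2): x_1_{n+1} = x_1_n + h·x_1', x_2_{n+1} = x_2_n + h·x_2'.
0.900000: (-1.090000, 0.900000); f=(0.142400, -1.506100) → (-1.071488, 0.704207)
1.030000: (-1.071488, 0.704207); f=(0.430599, -1.285573) → (-1.015510, 0.537083)
1.160000: (-1.015510, 0.537083); f=(0.617942, -1.077649) → (-0.935178, 0.396988)
(x_1(1.29), x_2(1.29)) ≈ (-0.9352, 0.3970)

-0.9352, 0.3970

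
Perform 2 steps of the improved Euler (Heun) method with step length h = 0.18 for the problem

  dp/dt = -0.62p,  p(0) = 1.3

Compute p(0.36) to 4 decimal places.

1.0405

Heun: k1 = f(t_n, p_n); k2 = f(t_n + h, p_n + h·k1); p_{n+1} = p_n + (h/2)·(k1 + k2).
t=0.000000, p=1.300000:
  k1 = f(0.000000, 1.300000) = -0.806000
  k2 = f(0.180000, 1.154920) = -0.716050
  p ← 1.300000 + (0.18/2)·(-0.806000 + (-0.716050)) = 1.163015
t=0.180000, p=1.163015:
  k1 = f(0.180000, 1.163015) = -0.721070
  k2 = f(0.360000, 1.033223) = -0.640598
  p ← 1.163015 + (0.18/2)·(-0.721070 + (-0.640598)) = 1.040465
p(0.36) ≈ 1.0405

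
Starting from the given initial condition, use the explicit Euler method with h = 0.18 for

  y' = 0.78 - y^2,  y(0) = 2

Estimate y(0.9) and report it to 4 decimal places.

Euler: y_{n+1} = y_n + h·f(t_n, y_n).
t=0.000000, y=2.000000: f=-3.220000 → y ← 2.000000 + 0.18·(-3.220000) = 1.420400
t=0.180000, y=1.420400: f=-1.237536 → y ← 1.420400 + 0.18·(-1.237536) = 1.197643
t=0.360000, y=1.197643: f=-0.654350 → y ← 1.197643 + 0.18·(-0.654350) = 1.079861
t=0.540000, y=1.079861: f=-0.386099 → y ← 1.079861 + 0.18·(-0.386099) = 1.010363
t=0.720000, y=1.010363: f=-0.240833 → y ← 1.010363 + 0.18·(-0.240833) = 0.967013
y(0.9) ≈ 0.9670

0.9670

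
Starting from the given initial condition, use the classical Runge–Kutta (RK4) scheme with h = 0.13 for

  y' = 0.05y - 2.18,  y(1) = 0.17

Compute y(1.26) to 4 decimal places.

RK4: k1 = f(t_n, y_n); k2 = f(t_n + h/2, y_n + (h/2)·k1); k3 = f(t_n + h/2, y_n + (h/2)·k2); k4 = f(t_n + h, y_n + h·k3); y_{n+1} = y_n + (h/6)·(k1 + 2k2 + 2k3 + k4).
t=1.000000, y=0.170000:
  k1 = f(1.000000, 0.170000) = -2.171500
  k2 = f(1.065000, 0.028853) = -2.178557
  k3 = f(1.065000, 0.028394) = -2.178580
  k4 = f(1.130000, -0.113215) = -2.185661
  y ← 0.170000 + (0.13/6)·(k1 + 2k2 + 2k3 + k4) = -0.113214
t=1.130000, y=-0.113214:
  k1 = f(1.130000, -0.113214) = -2.185661
  k2 = f(1.195000, -0.255282) = -2.192764
  k3 = f(1.195000, -0.255744) = -2.192787
  k4 = f(1.260000, -0.398277) = -2.199914
  y ← -0.113214 + (0.13/6)·(k1 + 2k2 + 2k3 + k4) = -0.398276
y(1.26) ≈ -0.3983

-0.3983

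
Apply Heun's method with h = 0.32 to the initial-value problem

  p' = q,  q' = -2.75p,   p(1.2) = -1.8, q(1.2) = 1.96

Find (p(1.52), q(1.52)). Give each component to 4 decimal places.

Heun on (p,q): k1 = f(t_n, state_n); k2 = f(t_n + h, state_n + h·k1); state_{n+1} = state_n + (h/2)·(k1 + k2).
1.200000: (-1.800000, 1.960000)
  k1 = (1.960000, 4.950000)
  predictor → (-1.172800, 3.544000)
  k2 = (3.544000, 3.225200)
  → (-0.919360, 3.268032)
(p(1.52), q(1.52)) ≈ (-0.9194, 3.2680)

-0.9194, 3.2680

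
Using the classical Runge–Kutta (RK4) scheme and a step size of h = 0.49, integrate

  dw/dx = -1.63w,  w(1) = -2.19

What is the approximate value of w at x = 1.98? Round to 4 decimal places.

-0.4480

RK4: k1 = f(x_n, w_n); k2 = f(x_n + h/2, w_n + (h/2)·k1); k3 = f(x_n + h/2, w_n + (h/2)·k2); k4 = f(x_n + h, w_n + h·k3); w_{n+1} = w_n + (h/6)·(k1 + 2k2 + 2k3 + k4).
x=1.000000, w=-2.190000:
  k1 = f(1.000000, -2.190000) = 3.569700
  k2 = f(1.245000, -1.315424) = 2.144140
  k3 = f(1.245000, -1.664686) = 2.713438
  k4 = f(1.490000, -0.860416) = 1.402477
  w ← -2.190000 + (0.49/6)·(k1 + 2k2 + 2k3 + k4) = -0.990534
x=1.490000, w=-0.990534:
  k1 = f(1.490000, -0.990534) = 1.614571
  k2 = f(1.735000, -0.594965) = 0.969792
  k3 = f(1.735000, -0.752935) = 1.227285
  k4 = f(1.980000, -0.389165) = 0.634339
  w ← -0.990534 + (0.49/6)·(k1 + 2k2 + 2k3 + k4) = -0.448018
w(1.98) ≈ -0.4480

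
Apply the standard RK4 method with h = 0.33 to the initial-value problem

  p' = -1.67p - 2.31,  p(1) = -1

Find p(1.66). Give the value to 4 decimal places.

RK4: k1 = f(t_n, p_n); k2 = f(t_n + h/2, p_n + (h/2)·k1); k3 = f(t_n + h/2, p_n + (h/2)·k2); k4 = f(t_n + h, p_n + h·k3); p_{n+1} = p_n + (h/6)·(k1 + 2k2 + 2k3 + k4).
t=1.000000, p=-1.000000:
  k1 = f(1.000000, -1.000000) = -0.640000
  k2 = f(1.165000, -1.105600) = -0.463648
  k3 = f(1.165000, -1.076502) = -0.512242
  k4 = f(1.330000, -1.169040) = -0.357704
  p ← -1.000000 + (0.33/6)·(k1 + 2k2 + 2k3 + k4) = -1.162222
t=1.330000, p=-1.162222:
  k1 = f(1.330000, -1.162222) = -0.369090
  k2 = f(1.495000, -1.223121) = -0.267387
  k3 = f(1.495000, -1.206340) = -0.295411
  k4 = f(1.660000, -1.259707) = -0.206289
  p ← -1.162222 + (0.33/6)·(k1 + 2k2 + 2k3 + k4) = -1.255775
p(1.66) ≈ -1.2558

-1.2558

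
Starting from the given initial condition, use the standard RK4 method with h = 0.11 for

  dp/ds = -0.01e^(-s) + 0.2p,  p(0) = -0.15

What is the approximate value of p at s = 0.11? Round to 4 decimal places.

-0.1544

RK4: k1 = f(s_n, p_n); k2 = f(s_n + h/2, p_n + (h/2)·k1); k3 = f(s_n + h/2, p_n + (h/2)·k2); k4 = f(s_n + h, p_n + h·k3); p_{n+1} = p_n + (h/6)·(k1 + 2k2 + 2k3 + k4).
s=0.000000, p=-0.150000:
  k1 = f(0.000000, -0.150000) = -0.040000
  k2 = f(0.055000, -0.152200) = -0.039905
  k3 = f(0.055000, -0.152195) = -0.039904
  k4 = f(0.110000, -0.154389) = -0.039836
  p ← -0.150000 + (0.11/6)·(k1 + 2k2 + 2k3 + k4) = -0.154390
p(0.11) ≈ -0.1544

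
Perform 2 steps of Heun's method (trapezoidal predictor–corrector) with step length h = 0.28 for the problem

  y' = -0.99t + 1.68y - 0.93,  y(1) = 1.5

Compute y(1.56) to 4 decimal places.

Heun: k1 = f(t_n, y_n); k2 = f(t_n + h, y_n + h·k1); y_{n+1} = y_n + (h/2)·(k1 + k2).
t=1.000000, y=1.500000:
  k1 = f(1.000000, 1.500000) = 0.600000
  k2 = f(1.280000, 1.668000) = 0.605040
  y ← 1.500000 + (0.28/2)·(0.600000 + 0.605040) = 1.668706
t=1.280000, y=1.668706:
  k1 = f(1.280000, 1.668706) = 0.606225
  k2 = f(1.560000, 1.838449) = 0.614194
  y ← 1.668706 + (0.28/2)·(0.606225 + 0.614194) = 1.839564
y(1.56) ≈ 1.8396

1.8396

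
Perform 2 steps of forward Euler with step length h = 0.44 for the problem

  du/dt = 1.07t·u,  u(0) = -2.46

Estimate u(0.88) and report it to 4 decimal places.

Euler: u_{n+1} = u_n + h·f(t_n, u_n).
t=0.000000, u=-2.460000: f=0.000000 → u ← -2.460000 + 0.44·0.000000 = -2.460000
t=0.440000, u=-2.460000: f=-1.158168 → u ← -2.460000 + 0.44·(-1.158168) = -2.969594
u(0.88) ≈ -2.9696

-2.9696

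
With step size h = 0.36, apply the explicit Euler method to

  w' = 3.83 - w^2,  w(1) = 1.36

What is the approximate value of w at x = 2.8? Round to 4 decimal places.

1.9605

Euler: w_{n+1} = w_n + h·f(x_n, w_n).
x=1.000000, w=1.360000: f=1.980400 → w ← 1.360000 + 0.36·1.980400 = 2.072944
x=1.360000, w=2.072944: f=-0.467097 → w ← 2.072944 + 0.36·(-0.467097) = 1.904789
x=1.720000, w=1.904789: f=0.201778 → w ← 1.904789 + 0.36·0.201778 = 1.977429
x=2.080000, w=1.977429: f=-0.080227 → w ← 1.977429 + 0.36·(-0.080227) = 1.948548
x=2.440000, w=1.948548: f=0.033162 → w ← 1.948548 + 0.36·0.033162 = 1.960486
w(2.8) ≈ 1.9605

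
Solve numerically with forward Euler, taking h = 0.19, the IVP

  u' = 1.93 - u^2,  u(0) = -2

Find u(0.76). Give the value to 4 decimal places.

-8.2309

Euler: u_{n+1} = u_n + h·f(x_n, u_n).
x=0.000000, u=-2.000000: f=-2.070000 → u ← -2.000000 + 0.19·(-2.070000) = -2.393300
x=0.190000, u=-2.393300: f=-3.797885 → u ← -2.393300 + 0.19·(-3.797885) = -3.114898
x=0.380000, u=-3.114898: f=-7.772590 → u ← -3.114898 + 0.19·(-7.772590) = -4.591690
x=0.570000, u=-4.591690: f=-19.153620 → u ← -4.591690 + 0.19·(-19.153620) = -8.230878
u(0.76) ≈ -8.2309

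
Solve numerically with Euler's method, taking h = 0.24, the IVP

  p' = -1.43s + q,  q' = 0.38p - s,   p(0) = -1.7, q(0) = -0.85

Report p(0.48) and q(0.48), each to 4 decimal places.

-2.2276, -1.2363

Euler on (p,q): p_{n+1} = p_n + h·p', q_{n+1} = q_n + h·q'.
0.000000: (-1.700000, -0.850000); f=(-0.850000, -0.646000) → (-1.904000, -1.005040)
0.240000: (-1.904000, -1.005040); f=(-1.348240, -0.963520) → (-2.227578, -1.236285)
(p(0.48), q(0.48)) ≈ (-2.2276, -1.2363)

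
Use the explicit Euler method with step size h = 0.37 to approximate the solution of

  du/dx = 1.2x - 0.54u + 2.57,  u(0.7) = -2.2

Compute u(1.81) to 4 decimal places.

Euler: u_{n+1} = u_n + h·f(x_n, u_n).
x=0.700000, u=-2.200000: f=4.598000 → u ← -2.200000 + 0.37·4.598000 = -0.498740
x=1.070000, u=-0.498740: f=4.123320 → u ← -0.498740 + 0.37·4.123320 = 1.026888
x=1.440000, u=1.026888: f=3.743480 → u ← 1.026888 + 0.37·3.743480 = 2.411976
u(1.81) ≈ 2.4120

2.4120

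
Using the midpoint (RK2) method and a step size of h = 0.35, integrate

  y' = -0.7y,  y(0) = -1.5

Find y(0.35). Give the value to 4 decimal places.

Midpoint: k1 = f(t_n, y_n); k2 = f(t_n + h/2, y_n + (h/2)·k1); y_{n+1} = y_n + h·k2.
t=0.000000, y=-1.500000:
  k1 = f(0.000000, -1.500000) = 1.050000
  k2 = f(0.175000, -1.316250) = 0.921375
  y ← -1.500000 + 0.35·0.921375 = -1.177519
y(0.35) ≈ -1.1775

-1.1775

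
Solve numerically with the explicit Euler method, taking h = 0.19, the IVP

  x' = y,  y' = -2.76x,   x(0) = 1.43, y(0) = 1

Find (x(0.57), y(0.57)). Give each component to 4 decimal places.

Euler on (x,y): x_{n+1} = x_n + h·x', y_{n+1} = y_n + h·y'.
0.000000: (1.430000, 1.000000); f=(1.000000, -3.946800) → (1.620000, 0.250108)
0.190000: (1.620000, 0.250108); f=(0.250108, -4.471200) → (1.667521, -0.599420)
0.380000: (1.667521, -0.599420); f=(-0.599420, -4.602357) → (1.553631, -1.473868)
(x(0.57), y(0.57)) ≈ (1.5536, -1.4739)

1.5536, -1.4739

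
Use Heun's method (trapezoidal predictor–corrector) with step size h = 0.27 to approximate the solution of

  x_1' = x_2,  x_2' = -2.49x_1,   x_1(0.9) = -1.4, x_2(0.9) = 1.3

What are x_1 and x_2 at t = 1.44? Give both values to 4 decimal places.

-0.2650, 2.5503

Heun on (x_1,x_2): k1 = f(t_n, state_n); k2 = f(t_n + h, state_n + h·k1); state_{n+1} = state_n + (h/2)·(k1 + k2).
0.900000: (-1.400000, 1.300000)
  k1 = (1.300000, 3.486000)
  predictor → (-1.049000, 2.241220)
  k2 = (2.241220, 2.612010)
  → (-0.921935, 2.123231)
1.170000: (-0.921935, 2.123231)
  k1 = (2.123231, 2.295619)
  predictor → (-0.348663, 2.743048)
  k2 = (2.743048, 0.868170)
  → (-0.264988, 2.550343)
(x_1(1.44), x_2(1.44)) ≈ (-0.2650, 2.5503)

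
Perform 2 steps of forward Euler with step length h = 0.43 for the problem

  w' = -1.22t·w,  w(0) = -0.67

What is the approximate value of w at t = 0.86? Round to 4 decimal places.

-0.5189

Euler: w_{n+1} = w_n + h·f(t_n, w_n).
t=0.000000, w=-0.670000: f=0.000000 → w ← -0.670000 + 0.43·0.000000 = -0.670000
t=0.430000, w=-0.670000: f=0.351482 → w ← -0.670000 + 0.43·0.351482 = -0.518863
w(0.86) ≈ -0.5189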